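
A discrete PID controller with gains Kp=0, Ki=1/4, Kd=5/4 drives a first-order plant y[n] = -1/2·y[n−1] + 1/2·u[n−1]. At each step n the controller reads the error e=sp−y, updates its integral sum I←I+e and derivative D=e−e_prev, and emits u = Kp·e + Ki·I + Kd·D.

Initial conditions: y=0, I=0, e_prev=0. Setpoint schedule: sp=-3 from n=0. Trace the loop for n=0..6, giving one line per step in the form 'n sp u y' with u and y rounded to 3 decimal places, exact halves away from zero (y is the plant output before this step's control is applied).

(exact arithmetic carried between steps; '≈' marks a value shown rounded to 6 d.p. or computed from one; I and e_prev carry over from the previous line; the table rounds u and y to 3 d.p., halves away from zero)
n=0: y=0, sp=-3, e=sp−y=-3; I=-3, D=e−e_prev=-3; u=0·(-3)+1/4·(-3)+5/4·(-3)=-4.5; next y=-1/2·0+1/2·(-4.5)=-2.25
n=1: y=-2.25, sp=-3, e=sp−y=-0.75; I=-3.75, D=e−e_prev=2.25; u=0·(-0.75)+1/4·(-3.75)+5/4·2.25=1.875; next y=-1/2·(-2.25)+1/2·1.875=2.0625
n=2: y=2.0625, sp=-3, e=sp−y=-5.0625; I=-8.8125, D=e−e_prev=-4.3125; u=0·(-5.0625)+1/4·(-8.8125)+5/4·(-4.3125)=-7.59375; next y=-1/2·2.0625+1/2·(-7.59375)=-4.828125
n=3: y=-4.828125, sp=-3, e=sp−y=1.828125; I=-6.984375, D=e−e_prev=6.890625; u=0·1.828125+1/4·(-6.984375)+5/4·6.890625≈6.867188; next y=-1/2·(-4.828125)+1/2·6.867188≈5.847656
n=4: y≈5.847656, sp=-3, e=sp−y≈-8.847656; I≈-15.832031, D=e−e_prev≈-10.675781; u=0·(-8.847656)+1/4·(-15.832031)+5/4·(-10.675781)≈-17.302734; next y=-1/2·5.847656+1/2·(-17.302734)≈-11.575195
n=5: y≈-11.575195, sp=-3, e=sp−y≈8.575195; I≈-7.256836, D=e−e_prev≈17.422852; u=0·8.575195+1/4·(-7.256836)+5/4·17.422852≈19.964355; next y=-1/2·(-11.575195)+1/2·19.964355≈15.769775
n=6: y≈15.769775, sp=-3, e=sp−y≈-18.769775; I≈-26.026611, D=e−e_prev≈-27.344971; u=0·(-18.769775)+1/4·(-26.026611)+5/4·(-27.344971)≈-40.687866; next y=-1/2·15.769775+1/2·(-40.687866)≈-28.228821

0 -3 -4.500 0.000
1 -3 1.875 -2.250
2 -3 -7.594 2.063
3 -3 6.867 -4.828
4 -3 -17.303 5.848
5 -3 19.964 -11.575
6 -3 -40.688 15.770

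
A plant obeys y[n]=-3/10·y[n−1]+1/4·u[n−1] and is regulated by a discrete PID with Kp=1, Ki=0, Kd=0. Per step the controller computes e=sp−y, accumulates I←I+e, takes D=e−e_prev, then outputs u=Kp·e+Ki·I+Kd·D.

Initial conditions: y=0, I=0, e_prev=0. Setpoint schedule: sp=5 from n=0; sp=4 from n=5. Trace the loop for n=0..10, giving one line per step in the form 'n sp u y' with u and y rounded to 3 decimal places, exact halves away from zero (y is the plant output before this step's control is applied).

0 5 5.000 0.000
1 5 3.750 1.250
2 5 4.438 0.563
3 5 4.059 0.941
4 5 4.267 0.733
5 4 3.153 0.847
6 4 3.466 0.534
7 4 3.294 0.706
8 4 3.388 0.612
9 4 3.336 0.664
10 4 3.365 0.635

(exact arithmetic carried between steps; '≈' marks a value shown rounded to 6 d.p. or computed from one; I and e_prev carry over from the previous line; the table rounds u and y to 3 d.p., halves away from zero)
n=0: y=0, sp=5, e=sp−y=5; I=5, D=e−e_prev=5; u=1·5+0·5+0·5=5; next y=-3/10·0+1/4·5=1.25
n=1: y=1.25, sp=5, e=sp−y=3.75; I=8.75, D=e−e_prev=-1.25; u=1·3.75+0·8.75+0·(-1.25)=3.75; next y=-3/10·1.25+1/4·3.75=0.5625
n=2: y=0.5625, sp=5, e=sp−y=4.4375; I=13.1875, D=e−e_prev=0.6875; u=1·4.4375+0·13.1875+0·0.6875=4.4375; next y=-3/10·0.5625+1/4·4.4375=0.940625
n=3: y=0.940625, sp=5, e=sp−y=4.059375; I=17.246875, D=e−e_prev=-0.378125; u=1·4.059375+0·17.246875+0·(-0.378125)=4.059375; next y=-3/10·0.940625+1/4·4.059375≈0.732656
n=4: y≈0.732656, sp=5, e=sp−y≈4.267344; I≈21.514219, D=e−e_prev≈0.207969; u=1·4.267344+0·21.514219+0·0.207969≈4.267344; next y=-3/10·0.732656+1/4·4.267344≈0.847039
n=5: y≈0.847039, sp=4, e=sp−y≈3.152961; I≈24.667180, D=e−e_prev≈-1.114383; u=1·3.152961+0·24.667180+0·(-1.114383)≈3.152961; next y=-3/10·0.847039+1/4·3.152961≈0.534129
n=6: y≈0.534129, sp=4, e=sp−y≈3.465871; I≈28.133051, D=e−e_prev≈0.312911; u=1·3.465871+0·28.133051+0·0.312911≈3.465871; next y=-3/10·0.534129+1/4·3.465871≈0.706229
n=7: y≈0.706229, sp=4, e=sp−y≈3.293771; I≈31.426822, D=e−e_prev≈-0.172101; u=1·3.293771+0·31.426822+0·(-0.172101)≈3.293771; next y=-3/10·0.706229+1/4·3.293771≈0.611574
n=8: y≈0.611574, sp=4, e=sp−y≈3.388426; I≈34.815248, D=e−e_prev≈0.094655; u=1·3.388426+0·34.815248+0·0.094655≈3.388426; next y=-3/10·0.611574+1/4·3.388426≈0.663634
n=9: y≈0.663634, sp=4, e=sp−y≈3.336366; I≈38.151614, D=e−e_prev≈-0.052060; u=1·3.336366+0·38.151614+0·(-0.052060)≈3.336366; next y=-3/10·0.663634+1/4·3.336366≈0.635001
n=10: y≈0.635001, sp=4, e=sp−y≈3.364999; I≈41.516613, D=e−e_prev≈0.028633; u=1·3.364999+0·41.516613+0·0.028633≈3.364999; next y=-3/10·0.635001+1/4·3.364999≈0.650749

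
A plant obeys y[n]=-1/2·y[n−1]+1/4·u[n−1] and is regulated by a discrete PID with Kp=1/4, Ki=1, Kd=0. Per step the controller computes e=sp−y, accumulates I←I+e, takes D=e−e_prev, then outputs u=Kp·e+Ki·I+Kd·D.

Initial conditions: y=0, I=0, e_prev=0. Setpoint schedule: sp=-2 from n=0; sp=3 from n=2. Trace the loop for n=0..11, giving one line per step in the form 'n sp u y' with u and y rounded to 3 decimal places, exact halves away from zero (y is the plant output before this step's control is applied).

(exact arithmetic carried between steps; '≈' marks a value shown rounded to 6 d.p. or computed from one; I and e_prev carry over from the previous line; the table rounds u and y to 3 d.p., halves away from zero)
n=0: y=0, sp=-2, e=sp−y=-2; I=-2, D=e−e_prev=-2; u=1/4·(-2)+1·(-2)+0·(-2)=-2.5; next y=-1/2·0+1/4·(-2.5)=-0.625
n=1: y=-0.625, sp=-2, e=sp−y=-1.375; I=-3.375, D=e−e_prev=0.625; u=1/4·(-1.375)+1·(-3.375)+0·0.625=-3.71875; next y=-1/2·(-0.625)+1/4·(-3.71875)≈-0.617188
n=2: y≈-0.617188, sp=3, e=sp−y≈3.617188; I≈0.242188, D=e−e_prev≈4.992188; u=1/4·3.617188+1·0.242188+0·4.992188≈1.146484; next y=-1/2·(-0.617188)+1/4·1.146484≈0.595215
n=3: y≈0.595215, sp=3, e=sp−y≈2.404785; I≈2.646973, D=e−e_prev≈-1.212402; u=1/4·2.404785+1·2.646973+0·(-1.212402)≈3.248169; next y=-1/2·0.595215+1/4·3.248169≈0.514435
n=4: y≈0.514435, sp=3, e=sp−y≈2.485565; I≈5.132538, D=e−e_prev≈0.080780; u=1/4·2.485565+1·5.132538+0·0.080780≈5.753929; next y=-1/2·0.514435+1/4·5.753929≈1.181265
n=5: y≈1.181265, sp=3, e=sp−y≈1.818735; I≈6.951273, D=e−e_prev≈-0.666830; u=1/4·1.818735+1·6.951273+0·(-0.666830)≈7.405957; next y=-1/2·1.181265+1/4·7.405957≈1.260857
n=6: y≈1.260857, sp=3, e=sp−y≈1.739143; I≈8.690416, D=e−e_prev≈-0.079592; u=1/4·1.739143+1·8.690416+0·(-0.079592)≈9.125202; next y=-1/2·1.260857+1/4·9.125202≈1.650872
n=7: y≈1.650872, sp=3, e=sp−y≈1.349128; I≈10.039544, D=e−e_prev≈-0.390015; u=1/4·1.349128+1·10.039544+0·(-0.390015)≈10.376826; next y=-1/2·1.650872+1/4·10.376826≈1.768770
n=8: y≈1.768770, sp=3, e=sp−y≈1.231230; I≈11.270774, D=e−e_prev≈-0.117898; u=1/4·1.231230+1·11.270774+0·(-0.117898)≈11.578581; next y=-1/2·1.768770+1/4·11.578581≈2.010260
n=9: y≈2.010260, sp=3, e=sp−y≈0.989740; I≈12.260514, D=e−e_prev≈-0.241490; u=1/4·0.989740+1·12.260514+0·(-0.241490)≈12.507949; next y=-1/2·2.010260+1/4·12.507949≈2.121857
n=10: y≈2.121857, sp=3, e=sp−y≈0.878143; I≈13.138656, D=e−e_prev≈-0.111597; u=1/4·0.878143+1·13.138656+0·(-0.111597)≈13.358192; next y=-1/2·2.121857+1/4·13.358192≈2.278619
n=11: y≈2.278619, sp=3, e=sp−y≈0.721381; I≈13.860037, D=e−e_prev≈-0.156762; u=1/4·0.721381+1·13.860037+0·(-0.156762)≈14.040382; next y=-1/2·2.278619+1/4·14.040382≈2.370786

0 -2 -2.500 0.000
1 -2 -3.719 -0.625
2 3 1.146 -0.617
3 3 3.248 0.595
4 3 5.754 0.514
5 3 7.406 1.181
6 3 9.125 1.261
7 3 10.377 1.651
8 3 11.579 1.769
9 3 12.508 2.010
10 3 13.358 2.122
11 3 14.040 2.279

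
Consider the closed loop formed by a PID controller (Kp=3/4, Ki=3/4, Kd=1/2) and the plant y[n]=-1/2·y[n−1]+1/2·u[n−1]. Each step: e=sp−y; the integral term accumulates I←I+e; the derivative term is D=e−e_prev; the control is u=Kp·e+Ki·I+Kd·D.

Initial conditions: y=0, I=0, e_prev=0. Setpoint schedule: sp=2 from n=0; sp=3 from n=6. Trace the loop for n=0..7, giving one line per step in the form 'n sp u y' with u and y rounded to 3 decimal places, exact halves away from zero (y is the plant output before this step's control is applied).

0 2 4.000 0.000
1 2 0.500 2.000
2 2 7.000 -0.750
3 2 -1.563 3.875
4 2 12.531 -2.719
5 2 -7.914 7.625
6 3 25.828 -7.770
7 3 -23.429 16.799

(exact arithmetic carried between steps; '≈' marks a value shown rounded to 6 d.p. or computed from one; I and e_prev carry over from the previous line; the table rounds u and y to 3 d.p., halves away from zero)
n=0: y=0, sp=2, e=sp−y=2; I=2, D=e−e_prev=2; u=3/4·2+3/4·2+1/2·2=4; next y=-1/2·0+1/2·4=2
n=1: y=2, sp=2, e=sp−y=0; I=2, D=e−e_prev=-2; u=3/4·0+3/4·2+1/2·(-2)=0.5; next y=-1/2·2+1/2·0.5=-0.75
n=2: y=-0.75, sp=2, e=sp−y=2.75; I=4.75, D=e−e_prev=2.75; u=3/4·2.75+3/4·4.75+1/2·2.75=7; next y=-1/2·(-0.75)+1/2·7=3.875
n=3: y=3.875, sp=2, e=sp−y=-1.875; I=2.875, D=e−e_prev=-4.625; u=3/4·(-1.875)+3/4·2.875+1/2·(-4.625)=-1.5625; next y=-1/2·3.875+1/2·(-1.5625)=-2.71875
n=4: y=-2.71875, sp=2, e=sp−y=4.71875; I=7.59375, D=e−e_prev=6.59375; u=3/4·4.71875+3/4·7.59375+1/2·6.59375=12.53125; next y=-1/2·(-2.71875)+1/2·12.53125=7.625
n=5: y=7.625, sp=2, e=sp−y=-5.625; I=1.96875, D=e−e_prev=-10.34375; u=3/4·(-5.625)+3/4·1.96875+1/2·(-10.34375)≈-7.914063; next y=-1/2·7.625+1/2·(-7.914063)≈-7.769531
n=6: y≈-7.769531, sp=3, e=sp−y≈10.769531; I≈12.738281, D=e−e_prev≈16.394531; u=3/4·10.769531+3/4·12.738281+1/2·16.394531≈25.828125; next y=-1/2·(-7.769531)+1/2·25.828125≈16.798828
n=7: y≈16.798828, sp=3, e=sp−y≈-13.798828; I≈-1.060547, D=e−e_prev≈-24.568359; u=3/4·(-13.798828)+3/4·(-1.060547)+1/2·(-24.568359)≈-23.428711; next y=-1/2·16.798828+1/2·(-23.428711)≈-20.113770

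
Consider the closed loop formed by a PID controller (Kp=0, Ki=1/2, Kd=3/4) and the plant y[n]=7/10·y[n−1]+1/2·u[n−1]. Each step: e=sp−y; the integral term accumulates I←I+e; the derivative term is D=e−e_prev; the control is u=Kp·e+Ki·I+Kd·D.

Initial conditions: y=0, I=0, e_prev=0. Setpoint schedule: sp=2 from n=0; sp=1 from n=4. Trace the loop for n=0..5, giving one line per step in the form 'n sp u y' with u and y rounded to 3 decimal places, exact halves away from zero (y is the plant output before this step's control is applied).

0 2 2.500 0.000
1 2 0.438 1.250
2 2 1.945 1.094
3 2 1.476 1.738
4 1 0.569 1.955
5 1 1.381 1.653

(exact arithmetic carried between steps; '≈' marks a value shown rounded to 6 d.p. or computed from one; I and e_prev carry over from the previous line; the table rounds u and y to 3 d.p., halves away from zero)
n=0: y=0, sp=2, e=sp−y=2; I=2, D=e−e_prev=2; u=0·2+1/2·2+3/4·2=2.5; next y=7/10·0+1/2·2.5=1.25
n=1: y=1.25, sp=2, e=sp−y=0.75; I=2.75, D=e−e_prev=-1.25; u=0·0.75+1/2·2.75+3/4·(-1.25)=0.4375; next y=7/10·1.25+1/2·0.4375=1.09375
n=2: y=1.09375, sp=2, e=sp−y=0.90625; I=3.65625, D=e−e_prev=0.15625; u=0·0.90625+1/2·3.65625+3/4·0.15625≈1.945313; next y=7/10·1.09375+1/2·1.945313≈1.738281
n=3: y≈1.738281, sp=2, e=sp−y≈0.261719; I≈3.917969, D=e−e_prev≈-0.644531; u=0·0.261719+1/2·3.917969+3/4·(-0.644531)≈1.475586; next y=7/10·1.738281+1/2·1.475586≈1.954590
n=4: y≈1.954590, sp=1, e=sp−y≈-0.954590; I≈2.963379, D=e−e_prev≈-1.216309; u=0·(-0.954590)+1/2·2.963379+3/4·(-1.216309)≈0.569458; next y=7/10·1.954590+1/2·0.569458≈1.652942
n=5: y≈1.652942, sp=1, e=sp−y≈-0.652942; I≈2.310437, D=e−e_prev≈0.301648; u=0·(-0.652942)+1/2·2.310437+3/4·0.301648≈1.381454; next y=7/10·1.652942+1/2·1.381454≈1.847787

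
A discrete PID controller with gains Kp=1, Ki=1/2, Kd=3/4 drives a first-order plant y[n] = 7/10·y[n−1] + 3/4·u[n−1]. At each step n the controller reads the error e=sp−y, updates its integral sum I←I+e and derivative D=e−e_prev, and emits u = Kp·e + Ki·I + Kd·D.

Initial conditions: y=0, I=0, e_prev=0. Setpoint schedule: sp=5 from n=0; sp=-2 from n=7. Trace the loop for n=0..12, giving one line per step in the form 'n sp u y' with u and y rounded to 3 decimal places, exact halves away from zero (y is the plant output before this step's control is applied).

0 5 11.250 0.000
1 5 -8.984 8.438
2 5 16.481 -0.832
3 5 -15.929 11.779
4 5 24.970 -3.701
5 5 -26.925 16.137
6 5 38.713 -8.898
7 -2 -60.199 22.806
8 -2 73.406 -29.185
9 -2 -95.567 34.625
10 -2 118.619 -47.438
11 -2 -152.400 55.758
12 -2 190.929 -75.269

(exact arithmetic carried between steps; '≈' marks a value shown rounded to 6 d.p. or computed from one; I and e_prev carry over from the previous line; the table rounds u and y to 3 d.p., halves away from zero)
n=0: y=0, sp=5, e=sp−y=5; I=5, D=e−e_prev=5; u=1·5+1/2·5+3/4·5=11.25; next y=7/10·0+3/4·11.25=8.4375
n=1: y=8.4375, sp=5, e=sp−y=-3.4375; I=1.5625, D=e−e_prev=-8.4375; u=1·(-3.4375)+1/2·1.5625+3/4·(-8.4375)=-8.984375; next y=7/10·8.4375+3/4·(-8.984375)≈-0.832031
n=2: y≈-0.832031, sp=5, e=sp−y≈5.832031; I≈7.394531, D=e−e_prev≈9.269531; u=1·5.832031+1/2·7.394531+3/4·9.269531≈16.481445; next y=7/10·(-0.832031)+3/4·16.481445≈11.778662
n=3: y≈11.778662, sp=5, e=sp−y≈-6.778662; I≈0.615869, D=e−e_prev≈-12.610693; u=1·(-6.778662)+1/2·0.615869+3/4·(-12.610693)≈-15.928748; next y=7/10·11.778662+3/4·(-15.928748)≈-3.701497
n=4: y≈-3.701497, sp=5, e=sp−y≈8.701497; I≈9.317366, D=e−e_prev≈15.480159; u=1·8.701497+1/2·9.317366+3/4·15.480159≈24.970300; next y=7/10·(-3.701497)+3/4·24.970300≈16.136677
n=5: y≈16.136677, sp=5, e=sp−y≈-11.136677; I≈-1.819311, D=e−e_prev≈-19.838174; u=1·(-11.136677)+1/2·(-1.819311)+3/4·(-19.838174)≈-26.924963; next y=7/10·16.136677+3/4·(-26.924963)≈-8.898048
n=6: y≈-8.898048, sp=5, e=sp−y≈13.898048; I≈12.078738, D=e−e_prev≈25.034725; u=1·13.898048+1/2·12.078738+3/4·25.034725≈38.713461; next y=7/10·(-8.898048)+3/4·38.713461≈22.806462
n=7: y≈22.806462, sp=-2, e=sp−y≈-24.806462; I≈-12.727724, D=e−e_prev≈-38.704510; u=1·(-24.806462)+1/2·(-12.727724)+3/4·(-38.704510)≈-60.198706; next y=7/10·22.806462+3/4·(-60.198706)≈-29.184507
n=8: y≈-29.184507, sp=-2, e=sp−y≈27.184507; I≈14.456782, D=e−e_prev≈51.990968; u=1·27.184507+1/2·14.456782+3/4·51.990968≈73.406124; next y=7/10·(-29.184507)+3/4·73.406124≈34.625438
n=9: y≈34.625438, sp=-2, e=sp−y≈-36.625438; I≈-22.168656, D=e−e_prev≈-63.809945; u=1·(-36.625438)+1/2·(-22.168656)+3/4·(-63.809945)≈-95.567225; next y=7/10·34.625438+3/4·(-95.567225)≈-47.437612
n=10: y≈-47.437612, sp=-2, e=sp−y≈45.437612; I≈23.268956, D=e−e_prev≈82.063050; u=1·45.437612+1/2·23.268956+3/4·82.063050≈118.619378; next y=7/10·(-47.437612)+3/4·118.619378≈55.758205
n=11: y≈55.758205, sp=-2, e=sp−y≈-57.758205; I≈-34.489249, D=e−e_prev≈-103.195817; u=1·(-57.758205)+1/2·(-34.489249)+3/4·(-103.195817)≈-152.399692; next y=7/10·55.758205+3/4·(-152.399692)≈-75.269026
n=12: y≈-75.269026, sp=-2, e=sp−y≈73.269026; I≈38.779777, D=e−e_prev≈131.027231; u=1·73.269026+1/2·38.779777+3/4·131.027231≈190.929337; next y=7/10·(-75.269026)+3/4·190.929337≈90.508685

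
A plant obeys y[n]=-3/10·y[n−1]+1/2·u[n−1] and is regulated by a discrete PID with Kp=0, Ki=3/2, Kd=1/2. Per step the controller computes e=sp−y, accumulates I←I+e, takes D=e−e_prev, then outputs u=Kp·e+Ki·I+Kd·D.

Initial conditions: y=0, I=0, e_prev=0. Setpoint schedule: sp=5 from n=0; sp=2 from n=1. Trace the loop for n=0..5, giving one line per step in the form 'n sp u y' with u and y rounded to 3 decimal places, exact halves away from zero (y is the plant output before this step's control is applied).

(exact arithmetic carried between steps; '≈' marks a value shown rounded to 6 d.p. or computed from one; I and e_prev carry over from the previous line; the table rounds u and y to 3 d.p., halves away from zero)
n=0: y=0, sp=5, e=sp−y=5; I=5, D=e−e_prev=5; u=0·5+3/2·5+1/2·5=10; next y=-3/10·0+1/2·10=5
n=1: y=5, sp=2, e=sp−y=-3; I=2, D=e−e_prev=-8; u=0·(-3)+3/2·2+1/2·(-8)=-1; next y=-3/10·5+1/2·(-1)=-2
n=2: y=-2, sp=2, e=sp−y=4; I=6, D=e−e_prev=7; u=0·4+3/2·6+1/2·7=12.5; next y=-3/10·(-2)+1/2·12.5=6.85
n=3: y=6.85, sp=2, e=sp−y=-4.85; I=1.15, D=e−e_prev=-8.85; u=0·(-4.85)+3/2·1.15+1/2·(-8.85)=-2.7; next y=-3/10·6.85+1/2·(-2.7)=-3.405
n=4: y=-3.405, sp=2, e=sp−y=5.405; I=6.555, D=e−e_prev=10.255; u=0·5.405+3/2·6.555+1/2·10.255=14.96; next y=-3/10·(-3.405)+1/2·14.96=8.5015
n=5: y=8.5015, sp=2, e=sp−y=-6.5015; I=0.0535, D=e−e_prev=-11.9065; u=0·(-6.5015)+3/2·0.0535+1/2·(-11.9065)=-5.873; next y=-3/10·8.5015+1/2·(-5.873)=-5.48695

0 5 10.000 0.000
1 2 -1.000 5.000
2 2 12.500 -2.000
3 2 -2.700 6.850
4 2 14.960 -3.405
5 2 -5.873 8.502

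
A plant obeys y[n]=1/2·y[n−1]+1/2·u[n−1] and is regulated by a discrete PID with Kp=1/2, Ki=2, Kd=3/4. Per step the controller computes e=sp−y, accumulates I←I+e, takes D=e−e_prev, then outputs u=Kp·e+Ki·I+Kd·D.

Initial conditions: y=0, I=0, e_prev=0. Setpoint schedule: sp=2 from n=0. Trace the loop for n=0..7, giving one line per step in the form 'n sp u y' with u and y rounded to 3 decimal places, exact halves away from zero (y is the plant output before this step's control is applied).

0 2 6.500 0.000
1 2 -1.563 3.250
2 2 6.195 0.844
3 2 -1.993 3.520
4 2 5.933 0.763
5 2 -2.061 3.348
6 2 5.971 0.643
7 2 -2.002 3.307

(exact arithmetic carried between steps; '≈' marks a value shown rounded to 6 d.p. or computed from one; I and e_prev carry over from the previous line; the table rounds u and y to 3 d.p., halves away from zero)
n=0: y=0, sp=2, e=sp−y=2; I=2, D=e−e_prev=2; u=1/2·2+2·2+3/4·2=6.5; next y=1/2·0+1/2·6.5=3.25
n=1: y=3.25, sp=2, e=sp−y=-1.25; I=0.75, D=e−e_prev=-3.25; u=1/2·(-1.25)+2·0.75+3/4·(-3.25)=-1.5625; next y=1/2·3.25+1/2·(-1.5625)=0.84375
n=2: y=0.84375, sp=2, e=sp−y=1.15625; I=1.90625, D=e−e_prev=2.40625; u=1/2·1.15625+2·1.90625+3/4·2.40625≈6.195313; next y=1/2·0.84375+1/2·6.195313≈3.519531
n=3: y≈3.519531, sp=2, e=sp−y≈-1.519531; I≈0.386719, D=e−e_prev≈-2.675781; u=1/2·(-1.519531)+2·0.386719+3/4·(-2.675781)≈-1.993164; next y=1/2·3.519531+1/2·(-1.993164)≈0.763184
n=4: y≈0.763184, sp=2, e=sp−y≈1.236816; I≈1.623535, D=e−e_prev≈2.756348; u=1/2·1.236816+2·1.623535+3/4·2.756348≈5.932739; next y=1/2·0.763184+1/2·5.932739≈3.347961
n=5: y≈3.347961, sp=2, e=sp−y≈-1.347961; I≈0.275574, D=e−e_prev≈-2.584778; u=1/2·(-1.347961)+2·0.275574+3/4·(-2.584778)≈-2.061417; next y=1/2·3.347961+1/2·(-2.061417)≈0.643272
n=6: y≈0.643272, sp=2, e=sp−y≈1.356728; I≈1.632301, D=e−e_prev≈2.704689; u=1/2·1.356728+2·1.632301+3/4·2.704689≈5.971483; next y=1/2·0.643272+1/2·5.971483≈3.307378
n=7: y≈3.307378, sp=2, e=sp−y≈-1.307378; I≈0.324924, D=e−e_prev≈-2.664105; u=1/2·(-1.307378)+2·0.324924+3/4·(-2.664105)≈-2.001921; next y=1/2·3.307378+1/2·(-2.001921)≈0.652728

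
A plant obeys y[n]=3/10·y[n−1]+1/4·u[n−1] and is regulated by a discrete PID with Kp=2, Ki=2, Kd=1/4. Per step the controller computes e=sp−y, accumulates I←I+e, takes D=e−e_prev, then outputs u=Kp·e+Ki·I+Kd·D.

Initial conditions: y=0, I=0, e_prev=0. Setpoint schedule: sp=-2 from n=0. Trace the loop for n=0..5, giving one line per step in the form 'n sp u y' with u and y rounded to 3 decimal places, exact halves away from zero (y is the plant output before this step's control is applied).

0 -2 -8.500 0.000
1 -2 -2.969 -2.125
2 -2 -6.418 -1.380
3 -2 -4.758 -2.018
4 -2 -5.830 -1.795
5 -2 -5.330 -1.996

(exact arithmetic carried between steps; '≈' marks a value shown rounded to 6 d.p. or computed from one; I and e_prev carry over from the previous line; the table rounds u and y to 3 d.p., halves away from zero)
n=0: y=0, sp=-2, e=sp−y=-2; I=-2, D=e−e_prev=-2; u=2·(-2)+2·(-2)+1/4·(-2)=-8.5; next y=3/10·0+1/4·(-8.5)=-2.125
n=1: y=-2.125, sp=-2, e=sp−y=0.125; I=-1.875, D=e−e_prev=2.125; u=2·0.125+2·(-1.875)+1/4·2.125=-2.96875; next y=3/10·(-2.125)+1/4·(-2.96875)≈-1.379688
n=2: y≈-1.379688, sp=-2, e=sp−y≈-0.620313; I≈-2.495313, D=e−e_prev≈-0.745313; u=2·(-0.620313)+2·(-2.495313)+1/4·(-0.745313)≈-6.417578; next y=3/10·(-1.379688)+1/4·(-6.417578)≈-2.018301
n=3: y≈-2.018301, sp=-2, e=sp−y≈0.018301; I≈-2.477012, D=e−e_prev≈0.638613; u=2·0.018301+2·(-2.477012)+1/4·0.638613≈-4.757769; next y=3/10·(-2.018301)+1/4·(-4.757769)≈-1.794932
n=4: y≈-1.794932, sp=-2, e=sp−y≈-0.205068; I≈-2.682079, D=e−e_prev≈-0.223368; u=2·(-0.205068)+2·(-2.682079)+1/4·(-0.223368)≈-5.830136; next y=3/10·(-1.794932)+1/4·(-5.830136)≈-1.996014
n=5: y≈-1.996014, sp=-2, e=sp−y≈-0.003986; I≈-2.686066, D=e−e_prev≈0.201081; u=2·(-0.003986)+2·(-2.686066)+1/4·0.201081≈-5.329833; next y=3/10·(-1.996014)+1/4·(-5.329833)≈-1.931262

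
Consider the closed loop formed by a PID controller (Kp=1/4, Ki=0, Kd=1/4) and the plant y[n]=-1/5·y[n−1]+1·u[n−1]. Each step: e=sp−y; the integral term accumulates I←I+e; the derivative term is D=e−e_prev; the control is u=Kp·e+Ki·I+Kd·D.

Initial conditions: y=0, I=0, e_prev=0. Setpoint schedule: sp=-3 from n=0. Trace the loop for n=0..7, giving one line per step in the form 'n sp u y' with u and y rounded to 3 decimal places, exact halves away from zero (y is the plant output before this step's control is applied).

(exact arithmetic carried between steps; '≈' marks a value shown rounded to 6 d.p. or computed from one; I and e_prev carry over from the previous line; the table rounds u and y to 3 d.p., halves away from zero)
n=0: y=0, sp=-3, e=sp−y=-3; I=-3, D=e−e_prev=-3; u=1/4·(-3)+0·(-3)+1/4·(-3)=-1.5; next y=-1/5·0+1·(-1.5)=-1.5
n=1: y=-1.5, sp=-3, e=sp−y=-1.5; I=-4.5, D=e−e_prev=1.5; u=1/4·(-1.5)+0·(-4.5)+1/4·1.5=0; next y=-1/5·(-1.5)+1·0=0.3
n=2: y=0.3, sp=-3, e=sp−y=-3.3; I=-7.8, D=e−e_prev=-1.8; u=1/4·(-3.3)+0·(-7.8)+1/4·(-1.8)=-1.275; next y=-1/5·0.3+1·(-1.275)=-1.335
n=3: y=-1.335, sp=-3, e=sp−y=-1.665; I=-9.465, D=e−e_prev=1.635; u=1/4·(-1.665)+0·(-9.465)+1/4·1.635=-0.0075; next y=-1/5·(-1.335)+1·(-0.0075)=0.2595
n=4: y=0.2595, sp=-3, e=sp−y=-3.2595; I=-12.7245, D=e−e_prev=-1.5945; u=1/4·(-3.2595)+0·(-12.7245)+1/4·(-1.5945)=-1.2135; next y=-1/5·0.2595+1·(-1.2135)=-1.2654
n=5: y=-1.2654, sp=-3, e=sp−y=-1.7346; I=-14.4591, D=e−e_prev=1.5249; u=1/4·(-1.7346)+0·(-14.4591)+1/4·1.5249=-0.052425; next y=-1/5·(-1.2654)+1·(-0.052425)=0.200655
n=6: y=0.200655, sp=-3, e=sp−y=-3.200655; I=-17.659755, D=e−e_prev=-1.466055; u=1/4·(-3.200655)+0·(-17.659755)+1/4·(-1.466055)≈-1.166678; next y=-1/5·0.200655+1·(-1.166678)≈-1.206809
n=7: y≈-1.206809, sp=-3, e=sp−y≈-1.793192; I≈-19.452947, D=e−e_prev≈1.407464; u=1/4·(-1.793192)+0·(-19.452947)+1/4·1.407464≈-0.096432; next y=-1/5·(-1.206809)+1·(-0.096432)≈0.144930

0 -3 -1.500 0.000
1 -3 0.000 -1.500
2 -3 -1.275 0.300
3 -3 -0.008 -1.335
4 -3 -1.214 0.260
5 -3 -0.052 -1.265
6 -3 -1.167 0.201
7 -3 -0.096 -1.207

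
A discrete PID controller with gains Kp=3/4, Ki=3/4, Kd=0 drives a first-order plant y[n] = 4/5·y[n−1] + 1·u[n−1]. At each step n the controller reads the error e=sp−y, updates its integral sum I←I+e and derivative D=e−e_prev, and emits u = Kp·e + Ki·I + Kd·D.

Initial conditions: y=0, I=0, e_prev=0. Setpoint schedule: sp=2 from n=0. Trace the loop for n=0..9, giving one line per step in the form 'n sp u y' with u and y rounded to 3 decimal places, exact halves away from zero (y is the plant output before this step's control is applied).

(exact arithmetic carried between steps; '≈' marks a value shown rounded to 6 d.p. or computed from one; I and e_prev carry over from the previous line; the table rounds u and y to 3 d.p., halves away from zero)
n=0: y=0, sp=2, e=sp−y=2; I=2, D=e−e_prev=2; u=3/4·2+3/4·2+0·2=3; next y=4/5·0+1·3=3
n=1: y=3, sp=2, e=sp−y=-1; I=1, D=e−e_prev=-3; u=3/4·(-1)+3/4·1+0·(-3)=0; next y=4/5·3+1·0=2.4
n=2: y=2.4, sp=2, e=sp−y=-0.4; I=0.6, D=e−e_prev=0.6; u=3/4·(-0.4)+3/4·0.6+0·0.6=0.15; next y=4/5·2.4+1·0.15=2.07
n=3: y=2.07, sp=2, e=sp−y=-0.07; I=0.53, D=e−e_prev=0.33; u=3/4·(-0.07)+3/4·0.53+0·0.33=0.345; next y=4/5·2.07+1·0.345=2.001
n=4: y=2.001, sp=2, e=sp−y=-0.001; I=0.529, D=e−e_prev=0.069; u=3/4·(-0.001)+3/4·0.529+0·0.069=0.396; next y=4/5·2.001+1·0.396=1.9968
n=5: y=1.9968, sp=2, e=sp−y=0.0032; I=0.5322, D=e−e_prev=0.0042; u=3/4·0.0032+3/4·0.5322+0·0.0042=0.40155; next y=4/5·1.9968+1·0.40155=1.99899
n=6: y=1.99899, sp=2, e=sp−y=0.00101; I=0.53321, D=e−e_prev=-0.00219; u=3/4·0.00101+3/4·0.53321+0·(-0.00219)=0.400665; next y=4/5·1.99899+1·0.400665=1.999857
n=7: y=1.999857, sp=2, e=sp−y=0.000143; I=0.533353, D=e−e_prev=-0.000867; u=3/4·0.000143+3/4·0.533353+0·(-0.000867)=0.400122; next y=4/5·1.999857+1·0.400122≈2.000008
n=8: y≈2.000008, sp=2, e=sp−y≈-0.000008; I≈0.533345, D=e−e_prev≈-0.000151; u=3/4·(-0.000008)+3/4·0.533345+0·(-0.000151)≈0.400003; next y=4/5·2.000008+1·0.400003≈2.000009
n=9: y≈2.000009, sp=2, e=sp−y≈-0.000009; I≈0.533336, D=e−e_prev≈-0.000002; u=3/4·(-0.000009)+3/4·0.533336+0·(-0.000002)≈0.399995; next y=4/5·2.000009+1·0.399995≈2.000002

0 2 3.000 0.000
1 2 0.000 3.000
2 2 0.150 2.400
3 2 0.345 2.070
4 2 0.396 2.001
5 2 0.402 1.997
6 2 0.401 1.999
7 2 0.400 2.000
8 2 0.400 2.000
9 2 0.400 2.000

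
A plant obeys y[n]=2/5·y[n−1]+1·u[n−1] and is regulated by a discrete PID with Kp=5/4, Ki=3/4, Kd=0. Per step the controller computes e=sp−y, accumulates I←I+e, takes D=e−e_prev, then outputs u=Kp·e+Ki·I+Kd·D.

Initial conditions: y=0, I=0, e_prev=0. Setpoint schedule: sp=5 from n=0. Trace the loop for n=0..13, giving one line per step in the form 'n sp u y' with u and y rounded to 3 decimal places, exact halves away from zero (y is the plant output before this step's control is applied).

(exact arithmetic carried between steps; '≈' marks a value shown rounded to 6 d.p. or computed from one; I and e_prev carry over from the previous line; the table rounds u and y to 3 d.p., halves away from zero)
n=0: y=0, sp=5, e=sp−y=5; I=5, D=e−e_prev=5; u=5/4·5+3/4·5+0·5=10; next y=2/5·0+1·10=10
n=1: y=10, sp=5, e=sp−y=-5; I=0, D=e−e_prev=-10; u=5/4·(-5)+3/4·0+0·(-10)=-6.25; next y=2/5·10+1·(-6.25)=-2.25
n=2: y=-2.25, sp=5, e=sp−y=7.25; I=7.25, D=e−e_prev=12.25; u=5/4·7.25+3/4·7.25+0·12.25=14.5; next y=2/5·(-2.25)+1·14.5=13.6
n=3: y=13.6, sp=5, e=sp−y=-8.6; I=-1.35, D=e−e_prev=-15.85; u=5/4·(-8.6)+3/4·(-1.35)+0·(-15.85)=-11.7625; next y=2/5·13.6+1·(-11.7625)=-6.3225
n=4: y=-6.3225, sp=5, e=sp−y=11.3225; I=9.9725, D=e−e_prev=19.9225; u=5/4·11.3225+3/4·9.9725+0·19.9225=21.6325; next y=2/5·(-6.3225)+1·21.6325=19.1035
n=5: y=19.1035, sp=5, e=sp−y=-14.1035; I=-4.131, D=e−e_prev=-25.426; u=5/4·(-14.1035)+3/4·(-4.131)+0·(-25.426)=-20.727625; next y=2/5·19.1035+1·(-20.727625)=-13.086225
n=6: y=-13.086225, sp=5, e=sp−y=18.086225; I=13.955225, D=e−e_prev=32.189725; u=5/4·18.086225+3/4·13.955225+0·32.189725=33.0742; next y=2/5·(-13.086225)+1·33.0742=27.83971
n=7: y=27.83971, sp=5, e=sp−y=-22.83971; I=-8.884485, D=e−e_prev=-40.925935; u=5/4·(-22.83971)+3/4·(-8.884485)+0·(-40.925935)≈-35.213001; next y=2/5·27.83971+1·(-35.213001)≈-24.077117
n=8: y≈-24.077117, sp=5, e=sp−y≈29.077117; I≈20.192632, D=e−e_prev≈51.916827; u=5/4·29.077117+3/4·20.192632+0·51.916827≈51.490871; next y=2/5·(-24.077117)+1·51.490871≈41.860024
n=9: y≈41.860024, sp=5, e=sp−y≈-36.860024; I≈-16.667392, D=e−e_prev≈-65.937141; u=5/4·(-36.860024)+3/4·(-16.667392)+0·(-65.937141)≈-58.575574; next y=2/5·41.860024+1·(-58.575574)≈-41.831564
n=10: y≈-41.831564, sp=5, e=sp−y≈46.831564; I≈30.164172, D=e−e_prev≈83.691588; u=5/4·46.831564+3/4·30.164172+0·83.691588≈81.162584; next y=2/5·(-41.831564)+1·81.162584≈64.429959
n=11: y≈64.429959, sp=5, e=sp−y≈-59.429959; I≈-29.265786, D=e−e_prev≈-106.261523; u=5/4·(-59.429959)+3/4·(-29.265786)+0·(-106.261523)≈-96.236788; next y=2/5·64.429959+1·(-96.236788)≈-70.464805
n=12: y≈-70.464805, sp=5, e=sp−y≈75.464805; I≈46.199018, D=e−e_prev≈134.894763; u=5/4·75.464805+3/4·46.199018+0·134.894763≈128.980269; next y=2/5·(-70.464805)+1·128.980269≈100.794348
n=13: y≈100.794348, sp=5, e=sp−y≈-95.794348; I≈-49.595329, D=e−e_prev≈-171.259152; u=5/4·(-95.794348)+3/4·(-49.595329)+0·(-171.259152)≈-156.939431; next y=2/5·100.794348+1·(-156.939431)≈-116.621692

0 5 10.000 0.000
1 5 -6.250 10.000
2 5 14.500 -2.250
3 5 -11.763 13.600
4 5 21.633 -6.323
5 5 -20.728 19.104
6 5 33.074 -13.086
7 5 -35.213 27.840
8 5 51.491 -24.077
9 5 -58.576 41.860
10 5 81.163 -41.832
11 5 -96.237 64.430
12 5 128.980 -70.465
13 5 -156.939 100.794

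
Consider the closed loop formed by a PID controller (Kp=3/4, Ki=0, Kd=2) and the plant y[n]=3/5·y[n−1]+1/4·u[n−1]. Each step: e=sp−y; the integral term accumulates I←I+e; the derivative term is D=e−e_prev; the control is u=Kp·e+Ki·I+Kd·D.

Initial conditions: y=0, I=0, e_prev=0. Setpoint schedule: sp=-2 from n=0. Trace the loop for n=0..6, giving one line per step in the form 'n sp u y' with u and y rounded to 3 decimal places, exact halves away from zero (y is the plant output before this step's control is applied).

0 -2 -5.500 0.000
1 -2 2.281 -1.375
2 -2 -3.550 -0.255
3 -2 0.851 -1.040
4 -2 -2.449 -0.411
5 -2 0.040 -0.859
6 -2 -1.828 -0.505

(exact arithmetic carried between steps; '≈' marks a value shown rounded to 6 d.p. or computed from one; I and e_prev carry over from the previous line; the table rounds u and y to 3 d.p., halves away from zero)
n=0: y=0, sp=-2, e=sp−y=-2; I=-2, D=e−e_prev=-2; u=3/4·(-2)+0·(-2)+2·(-2)=-5.5; next y=3/5·0+1/4·(-5.5)=-1.375
n=1: y=-1.375, sp=-2, e=sp−y=-0.625; I=-2.625, D=e−e_prev=1.375; u=3/4·(-0.625)+0·(-2.625)+2·1.375=2.28125; next y=3/5·(-1.375)+1/4·2.28125≈-0.254688
n=2: y≈-0.254688, sp=-2, e=sp−y≈-1.745313; I≈-4.370313, D=e−e_prev≈-1.120313; u=3/4·(-1.745313)+0·(-4.370313)+2·(-1.120313)≈-3.549609; next y=3/5·(-0.254688)+1/4·(-3.549609)≈-1.040215
n=3: y≈-1.040215, sp=-2, e=sp−y≈-0.959785; I≈-5.330098, D=e−e_prev≈0.785527; u=3/4·(-0.959785)+0·(-5.330098)+2·0.785527≈0.851216; next y=3/5·(-1.040215)+1/4·0.851216≈-0.411325
n=4: y≈-0.411325, sp=-2, e=sp−y≈-1.588675; I≈-6.918773, D=e−e_prev≈-0.628890; u=3/4·(-1.588675)+0·(-6.918773)+2·(-0.628890)≈-2.449286; next y=3/5·(-0.411325)+1/4·(-2.449286)≈-0.859116
n=5: y≈-0.859116, sp=-2, e=sp−y≈-1.140884; I≈-8.059656, D=e−e_prev≈0.447792; u=3/4·(-1.140884)+0·(-8.059656)+2·0.447792≈0.039920; next y=3/5·(-0.859116)+1/4·0.039920≈-0.505490
n=6: y≈-0.505490, sp=-2, e=sp−y≈-1.494510; I≈-9.554166, D=e−e_prev≈-0.353627; u=3/4·(-1.494510)+0·(-9.554166)+2·(-0.353627)≈-1.828136; next y=3/5·(-0.505490)+1/4·(-1.828136)≈-0.760328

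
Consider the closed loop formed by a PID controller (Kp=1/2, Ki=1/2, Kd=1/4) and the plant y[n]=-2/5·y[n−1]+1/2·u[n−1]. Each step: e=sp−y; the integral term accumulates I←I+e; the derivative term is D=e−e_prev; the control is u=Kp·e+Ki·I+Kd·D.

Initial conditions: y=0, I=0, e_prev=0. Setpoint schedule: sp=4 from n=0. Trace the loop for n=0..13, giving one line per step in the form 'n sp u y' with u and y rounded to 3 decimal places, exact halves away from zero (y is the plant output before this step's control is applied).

(exact arithmetic carried between steps; '≈' marks a value shown rounded to 6 d.p. or computed from one; I and e_prev carry over from the previous line; the table rounds u and y to 3 d.p., halves away from zero)
n=0: y=0, sp=4, e=sp−y=4; I=4, D=e−e_prev=4; u=1/2·4+1/2·4+1/4·4=5; next y=-2/5·0+1/2·5=2.5
n=1: y=2.5, sp=4, e=sp−y=1.5; I=5.5, D=e−e_prev=-2.5; u=1/2·1.5+1/2·5.5+1/4·(-2.5)=2.875; next y=-2/5·2.5+1/2·2.875=0.4375
n=2: y=0.4375, sp=4, e=sp−y=3.5625; I=9.0625, D=e−e_prev=2.0625; u=1/2·3.5625+1/2·9.0625+1/4·2.0625=6.828125; next y=-2/5·0.4375+1/2·6.828125≈3.239063
n=3: y≈3.239063, sp=4, e=sp−y≈0.760938; I≈9.823438, D=e−e_prev≈-2.801563; u=1/2·0.760938+1/2·9.823438+1/4·(-2.801563)≈4.591797; next y=-2/5·3.239063+1/2·4.591797≈1.000273
n=4: y≈1.000273, sp=4, e=sp−y≈2.999727; I≈12.823164, D=e−e_prev≈2.238789; u=1/2·2.999727+1/2·12.823164+1/4·2.238789≈8.471143; next y=-2/5·1.000273+1/2·8.471143≈3.835462
n=5: y≈3.835462, sp=4, e=sp−y≈0.164538; I≈12.987702, D=e−e_prev≈-2.835188; u=1/2·0.164538+1/2·12.987702+1/4·(-2.835188)≈5.867323; next y=-2/5·3.835462+1/2·5.867323≈1.399477
n=6: y≈1.399477, sp=4, e=sp−y≈2.600523; I≈15.588225, D=e−e_prev≈2.435985; u=1/2·2.600523+1/2·15.588225+1/4·2.435985≈9.703371; next y=-2/5·1.399477+1/2·9.703371≈4.291895
n=7: y≈4.291895, sp=4, e=sp−y≈-0.291895; I≈15.296331, D=e−e_prev≈-2.892418; u=1/2·(-0.291895)+1/2·15.296331+1/4·(-2.892418)≈6.779114; next y=-2/5·4.291895+1/2·6.779114≈1.672799
n=8: y≈1.672799, sp=4, e=sp−y≈2.327201; I≈17.623532, D=e−e_prev≈2.619096; u=1/2·2.327201+1/2·17.623532+1/4·2.619096≈10.630140; next y=-2/5·1.672799+1/2·10.630140≈4.645951
n=9: y≈4.645951, sp=4, e=sp−y≈-0.645951; I≈16.977581, D=e−e_prev≈-2.973152; u=1/2·(-0.645951)+1/2·16.977581+1/4·(-2.973152)≈7.422527; next y=-2/5·4.645951+1/2·7.422527≈1.852883
n=10: y≈1.852883, sp=4, e=sp−y≈2.147117; I≈19.124698, D=e−e_prev≈2.793067; u=1/2·2.147117+1/2·19.124698+1/4·2.793067≈11.334174; next y=-2/5·1.852883+1/2·11.334174≈4.925934
n=11: y≈4.925934, sp=4, e=sp−y≈-0.925934; I≈18.198764, D=e−e_prev≈-3.073050; u=1/2·(-0.925934)+1/2·18.198764+1/4·(-3.073050)≈7.868153; next y=-2/5·4.925934+1/2·7.868153≈1.963703
n=12: y≈1.963703, sp=4, e=sp−y≈2.036297; I≈20.235061, D=e−e_prev≈2.962231; u=1/2·2.036297+1/2·20.235061+1/4·2.962231≈11.876237; next y=-2/5·1.963703+1/2·11.876237≈5.152637
n=13: y≈5.152637, sp=4, e=sp−y≈-1.152637; I≈19.082424, D=e−e_prev≈-3.188934; u=1/2·(-1.152637)+1/2·19.082424+1/4·(-3.188934)≈8.167660; next y=-2/5·5.152637+1/2·8.167660≈2.022775

0 4 5.000 0.000
1 4 2.875 2.500
2 4 6.828 0.438
3 4 4.592 3.239
4 4 8.471 1.000
5 4 5.867 3.835
6 4 9.703 1.399
7 4 6.779 4.292
8 4 10.630 1.673
9 4 7.423 4.646
10 4 11.334 1.853
11 4 7.868 4.926
12 4 11.876 1.964
13 4 8.168 5.153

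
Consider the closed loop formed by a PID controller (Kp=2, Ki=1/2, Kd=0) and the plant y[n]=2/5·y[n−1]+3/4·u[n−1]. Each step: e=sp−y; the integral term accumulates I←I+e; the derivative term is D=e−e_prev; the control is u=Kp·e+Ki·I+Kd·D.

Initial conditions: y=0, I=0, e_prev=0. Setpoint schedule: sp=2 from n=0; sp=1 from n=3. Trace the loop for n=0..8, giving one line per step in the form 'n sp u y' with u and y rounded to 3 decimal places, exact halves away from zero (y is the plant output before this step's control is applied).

(exact arithmetic carried between steps; '≈' marks a value shown rounded to 6 d.p. or computed from one; I and e_prev carry over from the previous line; the table rounds u and y to 3 d.p., halves away from zero)
n=0: y=0, sp=2, e=sp−y=2; I=2, D=e−e_prev=2; u=2·2+1/2·2+0·2=5; next y=2/5·0+3/4·5=3.75
n=1: y=3.75, sp=2, e=sp−y=-1.75; I=0.25, D=e−e_prev=-3.75; u=2·(-1.75)+1/2·0.25+0·(-3.75)=-3.375; next y=2/5·3.75+3/4·(-3.375)=-1.03125
n=2: y=-1.03125, sp=2, e=sp−y=3.03125; I=3.28125, D=e−e_prev=4.78125; u=2·3.03125+1/2·3.28125+0·4.78125=7.703125; next y=2/5·(-1.03125)+3/4·7.703125≈5.364844
n=3: y≈5.364844, sp=1, e=sp−y≈-4.364844; I≈-1.083594, D=e−e_prev≈-7.396094; u=2·(-4.364844)+1/2·(-1.083594)+0·(-7.396094)≈-9.271484; next y=2/5·5.364844+3/4·(-9.271484)≈-4.807676
n=4: y≈-4.807676, sp=1, e=sp−y≈5.807676; I≈4.724082, D=e−e_prev≈10.172520; u=2·5.807676+1/2·4.724082+0·10.172520≈13.977393; next y=2/5·(-4.807676)+3/4·13.977393≈8.559974
n=5: y≈8.559974, sp=1, e=sp−y≈-7.559974; I≈-2.835892, D=e−e_prev≈-13.367650; u=2·(-7.559974)+1/2·(-2.835892)+0·(-13.367650)≈-16.537894; next y=2/5·8.559974+3/4·(-16.537894)≈-8.979431
n=6: y≈-8.979431, sp=1, e=sp−y≈9.979431; I≈7.143539, D=e−e_prev≈17.539405; u=2·9.979431+1/2·7.143539+0·17.539405≈23.530632; next y=2/5·(-8.979431)+3/4·23.530632≈14.056201
n=7: y≈14.056201, sp=1, e=sp−y≈-13.056201; I≈-5.912662, D=e−e_prev≈-23.035632; u=2·(-13.056201)+1/2·(-5.912662)+0·(-23.035632)≈-29.068734; next y=2/5·14.056201+3/4·(-29.068734)≈-16.179070
n=8: y≈-16.179070, sp=1, e=sp−y≈17.179070; I≈11.266407, D=e−e_prev≈30.235271; u=2·17.179070+1/2·11.266407+0·30.235271≈39.991343; next y=2/5·(-16.179070)+3/4·39.991343≈23.521880

0 2 5.000 0.000
1 2 -3.375 3.750
2 2 7.703 -1.031
3 1 -9.271 5.365
4 1 13.977 -4.808
5 1 -16.538 8.560
6 1 23.531 -8.979
7 1 -29.069 14.056
8 1 39.991 -16.179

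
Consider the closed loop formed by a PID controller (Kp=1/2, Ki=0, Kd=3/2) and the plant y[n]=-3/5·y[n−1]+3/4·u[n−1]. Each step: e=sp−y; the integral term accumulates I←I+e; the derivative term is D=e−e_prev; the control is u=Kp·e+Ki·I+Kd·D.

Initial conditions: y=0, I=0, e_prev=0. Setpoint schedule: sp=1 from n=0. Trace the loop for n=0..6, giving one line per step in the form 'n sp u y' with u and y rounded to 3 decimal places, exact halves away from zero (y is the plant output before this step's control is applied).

(exact arithmetic carried between steps; '≈' marks a value shown rounded to 6 d.p. or computed from one; I and e_prev carry over from the previous line; the table rounds u and y to 3 d.p., halves away from zero)
n=0: y=0, sp=1, e=sp−y=1; I=1, D=e−e_prev=1; u=1/2·1+0·1+3/2·1=2; next y=-3/5·0+3/4·2=1.5
n=1: y=1.5, sp=1, e=sp−y=-0.5; I=0.5, D=e−e_prev=-1.5; u=1/2·(-0.5)+0·0.5+3/2·(-1.5)=-2.5; next y=-3/5·1.5+3/4·(-2.5)=-2.775
n=2: y=-2.775, sp=1, e=sp−y=3.775; I=4.275, D=e−e_prev=4.275; u=1/2·3.775+0·4.275+3/2·4.275=8.3; next y=-3/5·(-2.775)+3/4·8.3=7.89
n=3: y=7.89, sp=1, e=sp−y=-6.89; I=-2.615, D=e−e_prev=-10.665; u=1/2·(-6.89)+0·(-2.615)+3/2·(-10.665)=-19.4425; next y=-3/5·7.89+3/4·(-19.4425)=-19.315875
n=4: y=-19.315875, sp=1, e=sp−y=20.315875; I=17.700875, D=e−e_prev=27.205875; u=1/2·20.315875+0·17.700875+3/2·27.205875=50.96675; next y=-3/5·(-19.315875)+3/4·50.96675≈49.814588
n=5: y≈49.814588, sp=1, e=sp−y≈-48.814588; I≈-31.113713, D=e−e_prev≈-69.130463; u=1/2·(-48.814588)+0·(-31.113713)+3/2·(-69.130463)≈-128.102988; next y=-3/5·49.814588+3/4·(-128.102988)≈-125.965993
n=6: y≈-125.965993, sp=1, e=sp−y≈126.965993; I≈95.852281, D=e−e_prev≈175.780581; u=1/2·126.965993+0·95.852281+3/2·175.780581≈327.153868; next y=-3/5·(-125.965993)+3/4·327.153868≈320.944997

0 1 2.000 0.000
1 1 -2.500 1.500
2 1 8.300 -2.775
3 1 -19.443 7.890
4 1 50.967 -19.316
5 1 -128.103 49.815
6 1 327.154 -125.966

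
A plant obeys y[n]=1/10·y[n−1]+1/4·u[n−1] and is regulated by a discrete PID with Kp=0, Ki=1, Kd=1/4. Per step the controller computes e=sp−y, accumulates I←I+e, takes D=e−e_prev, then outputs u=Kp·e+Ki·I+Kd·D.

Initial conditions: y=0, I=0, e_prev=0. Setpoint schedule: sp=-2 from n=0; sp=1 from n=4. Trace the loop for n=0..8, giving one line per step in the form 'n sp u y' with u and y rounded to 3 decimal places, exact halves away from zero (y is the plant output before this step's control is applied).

(exact arithmetic carried between steps; '≈' marks a value shown rounded to 6 d.p. or computed from one; I and e_prev carry over from the previous line; the table rounds u and y to 3 d.p., halves away from zero)
n=0: y=0, sp=-2, e=sp−y=-2; I=-2, D=e−e_prev=-2; u=0·(-2)+1·(-2)+1/4·(-2)=-2.5; next y=1/10·0+1/4·(-2.5)=-0.625
n=1: y=-0.625, sp=-2, e=sp−y=-1.375; I=-3.375, D=e−e_prev=0.625; u=0·(-1.375)+1·(-3.375)+1/4·0.625=-3.21875; next y=1/10·(-0.625)+1/4·(-3.21875)≈-0.867188
n=2: y≈-0.867188, sp=-2, e=sp−y≈-1.132813; I≈-4.507813, D=e−e_prev≈0.242188; u=0·(-1.132813)+1·(-4.507813)+1/4·0.242188≈-4.447266; next y=1/10·(-0.867188)+1/4·(-4.447266)≈-1.198535
n=3: y≈-1.198535, sp=-2, e=sp−y≈-0.801465; I≈-5.309277, D=e−e_prev≈0.331348; u=0·(-0.801465)+1·(-5.309277)+1/4·0.331348≈-5.226440; next y=1/10·(-1.198535)+1/4·(-5.226440)≈-1.426464
n=4: y≈-1.426464, sp=1, e=sp−y≈2.426464; I≈-2.882814, D=e−e_prev≈3.227928; u=0·2.426464+1·(-2.882814)+1/4·3.227928≈-2.075832; next y=1/10·(-1.426464)+1/4·(-2.075832)≈-0.661604
n=5: y≈-0.661604, sp=1, e=sp−y≈1.661604; I≈-1.221209, D=e−e_prev≈-0.764859; u=0·1.661604+1·(-1.221209)+1/4·(-0.764859)≈-1.412424; next y=1/10·(-0.661604)+1/4·(-1.412424)≈-0.419267
n=6: y≈-0.419267, sp=1, e=sp−y≈1.419267; I≈0.198057, D=e−e_prev≈-0.242338; u=0·1.419267+1·0.198057+1/4·(-0.242338)≈0.137473; next y=1/10·(-0.419267)+1/4·0.137473≈-0.007558
n=7: y≈-0.007558, sp=1, e=sp−y≈1.007558; I≈1.205616, D=e−e_prev≈-0.411708; u=0·1.007558+1·1.205616+1/4·(-0.411708)≈1.102689; next y=1/10·(-0.007558)+1/4·1.102689≈0.274916
n=8: y≈0.274916, sp=1, e=sp−y≈0.725084; I≈1.930699, D=e−e_prev≈-0.282475; u=0·0.725084+1·1.930699+1/4·(-0.282475)≈1.860081; next y=1/10·0.274916+1/4·1.860081≈0.492512

0 -2 -2.500 0.000
1 -2 -3.219 -0.625
2 -2 -4.447 -0.867
3 -2 -5.226 -1.199
4 1 -2.076 -1.426
5 1 -1.412 -0.662
6 1 0.137 -0.419
7 1 1.103 -0.008
8 1 1.860 0.275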